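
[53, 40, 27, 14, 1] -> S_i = 53 + -13*i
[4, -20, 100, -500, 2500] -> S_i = 4*-5^i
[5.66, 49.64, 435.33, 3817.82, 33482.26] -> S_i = 5.66*8.77^i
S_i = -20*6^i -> [-20, -120, -720, -4320, -25920]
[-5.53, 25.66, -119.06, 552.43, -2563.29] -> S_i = -5.53*(-4.64)^i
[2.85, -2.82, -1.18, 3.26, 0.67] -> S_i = Random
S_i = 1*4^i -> [1, 4, 16, 64, 256]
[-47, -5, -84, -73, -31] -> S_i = Random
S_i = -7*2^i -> [-7, -14, -28, -56, -112]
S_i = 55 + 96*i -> [55, 151, 247, 343, 439]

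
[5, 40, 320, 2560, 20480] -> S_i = 5*8^i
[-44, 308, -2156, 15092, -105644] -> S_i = -44*-7^i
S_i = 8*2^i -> [8, 16, 32, 64, 128]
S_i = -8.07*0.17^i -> [-8.07, -1.37, -0.23, -0.04, -0.01]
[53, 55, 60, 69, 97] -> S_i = Random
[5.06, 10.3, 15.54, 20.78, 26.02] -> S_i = 5.06 + 5.24*i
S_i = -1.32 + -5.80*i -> [-1.32, -7.12, -12.92, -18.72, -24.52]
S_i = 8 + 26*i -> [8, 34, 60, 86, 112]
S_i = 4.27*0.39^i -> [4.27, 1.67, 0.65, 0.25, 0.1]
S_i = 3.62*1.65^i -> [3.62, 5.97, 9.86, 16.26, 26.83]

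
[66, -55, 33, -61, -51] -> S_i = Random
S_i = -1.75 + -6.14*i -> [-1.75, -7.89, -14.03, -20.17, -26.31]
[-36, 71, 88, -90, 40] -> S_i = Random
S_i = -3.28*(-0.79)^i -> [-3.28, 2.59, -2.05, 1.62, -1.28]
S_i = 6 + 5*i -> [6, 11, 16, 21, 26]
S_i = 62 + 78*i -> [62, 140, 218, 296, 374]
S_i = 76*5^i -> [76, 380, 1900, 9500, 47500]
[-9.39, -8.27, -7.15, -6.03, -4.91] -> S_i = -9.39 + 1.12*i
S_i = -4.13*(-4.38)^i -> [-4.13, 18.09, -79.23, 347.03, -1520.01]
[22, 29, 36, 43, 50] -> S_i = 22 + 7*i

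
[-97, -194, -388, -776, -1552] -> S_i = -97*2^i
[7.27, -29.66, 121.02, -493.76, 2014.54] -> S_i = 7.27*(-4.08)^i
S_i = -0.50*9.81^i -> [-0.5, -4.9, -48.12, -472.04, -4630.69]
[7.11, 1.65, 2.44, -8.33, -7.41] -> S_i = Random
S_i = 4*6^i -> [4, 24, 144, 864, 5184]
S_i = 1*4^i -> [1, 4, 16, 64, 256]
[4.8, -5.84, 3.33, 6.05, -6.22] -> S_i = Random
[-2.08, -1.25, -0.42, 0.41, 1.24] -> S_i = -2.08 + 0.83*i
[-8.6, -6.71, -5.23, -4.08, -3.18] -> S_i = -8.60*0.78^i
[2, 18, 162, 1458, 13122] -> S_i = 2*9^i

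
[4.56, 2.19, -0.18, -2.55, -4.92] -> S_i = 4.56 + -2.37*i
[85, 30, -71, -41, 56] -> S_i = Random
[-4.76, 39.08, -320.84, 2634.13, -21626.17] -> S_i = -4.76*(-8.21)^i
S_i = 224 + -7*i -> [224, 217, 210, 203, 196]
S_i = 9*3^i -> [9, 27, 81, 243, 729]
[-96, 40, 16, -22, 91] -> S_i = Random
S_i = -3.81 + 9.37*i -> [-3.81, 5.56, 14.93, 24.3, 33.67]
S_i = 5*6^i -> [5, 30, 180, 1080, 6480]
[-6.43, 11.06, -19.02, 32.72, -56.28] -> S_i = -6.43*(-1.72)^i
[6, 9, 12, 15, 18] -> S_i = 6 + 3*i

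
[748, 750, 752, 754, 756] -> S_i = 748 + 2*i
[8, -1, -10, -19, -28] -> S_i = 8 + -9*i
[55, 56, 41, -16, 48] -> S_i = Random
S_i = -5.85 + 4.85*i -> [-5.85, -1.0, 3.85, 8.7, 13.55]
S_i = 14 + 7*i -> [14, 21, 28, 35, 42]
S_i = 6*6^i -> [6, 36, 216, 1296, 7776]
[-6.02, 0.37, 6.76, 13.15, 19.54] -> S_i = -6.02 + 6.39*i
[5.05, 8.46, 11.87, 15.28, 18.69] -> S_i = 5.05 + 3.41*i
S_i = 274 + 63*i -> [274, 337, 400, 463, 526]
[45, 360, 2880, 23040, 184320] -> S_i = 45*8^i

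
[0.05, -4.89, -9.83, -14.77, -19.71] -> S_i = 0.05 + -4.94*i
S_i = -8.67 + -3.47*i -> [-8.67, -12.14, -15.61, -19.08, -22.55]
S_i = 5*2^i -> [5, 10, 20, 40, 80]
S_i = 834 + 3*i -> [834, 837, 840, 843, 846]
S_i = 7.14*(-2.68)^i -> [7.14, -19.14, 51.28, -137.44, 368.33]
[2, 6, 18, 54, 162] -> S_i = 2*3^i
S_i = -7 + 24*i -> [-7, 17, 41, 65, 89]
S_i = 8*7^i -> [8, 56, 392, 2744, 19208]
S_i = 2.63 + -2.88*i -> [2.63, -0.25, -3.13, -6.01, -8.89]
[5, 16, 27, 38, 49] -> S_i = 5 + 11*i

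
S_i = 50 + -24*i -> [50, 26, 2, -22, -46]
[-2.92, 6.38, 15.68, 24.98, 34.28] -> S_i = -2.92 + 9.30*i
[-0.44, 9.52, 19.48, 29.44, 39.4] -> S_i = -0.44 + 9.96*i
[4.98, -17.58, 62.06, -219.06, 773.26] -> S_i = 4.98*(-3.53)^i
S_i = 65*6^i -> [65, 390, 2340, 14040, 84240]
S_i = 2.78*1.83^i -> [2.78, 5.09, 9.31, 17.04, 31.18]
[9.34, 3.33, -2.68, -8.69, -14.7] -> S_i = 9.34 + -6.01*i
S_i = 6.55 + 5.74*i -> [6.55, 12.29, 18.03, 23.77, 29.51]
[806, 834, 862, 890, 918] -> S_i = 806 + 28*i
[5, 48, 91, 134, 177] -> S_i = 5 + 43*i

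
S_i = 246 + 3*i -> [246, 249, 252, 255, 258]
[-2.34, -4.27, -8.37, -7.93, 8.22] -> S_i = Random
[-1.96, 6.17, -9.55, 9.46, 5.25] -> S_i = Random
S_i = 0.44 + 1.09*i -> [0.44, 1.53, 2.62, 3.71, 4.8]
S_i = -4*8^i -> [-4, -32, -256, -2048, -16384]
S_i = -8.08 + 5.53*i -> [-8.08, -2.55, 2.98, 8.51, 14.04]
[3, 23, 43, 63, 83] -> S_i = 3 + 20*i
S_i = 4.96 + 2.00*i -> [4.96, 6.96, 8.96, 10.96, 12.96]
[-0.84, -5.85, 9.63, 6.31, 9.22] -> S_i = Random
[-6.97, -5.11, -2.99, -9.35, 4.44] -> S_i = Random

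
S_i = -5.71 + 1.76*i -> [-5.71, -3.95, -2.19, -0.43, 1.33]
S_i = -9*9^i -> [-9, -81, -729, -6561, -59049]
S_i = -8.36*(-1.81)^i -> [-8.36, 15.13, -27.39, 49.57, -89.73]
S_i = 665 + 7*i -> [665, 672, 679, 686, 693]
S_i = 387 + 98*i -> [387, 485, 583, 681, 779]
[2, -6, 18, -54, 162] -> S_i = 2*-3^i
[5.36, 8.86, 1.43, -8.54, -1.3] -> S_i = Random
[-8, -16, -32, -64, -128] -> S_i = -8*2^i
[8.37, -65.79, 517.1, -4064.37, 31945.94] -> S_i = 8.37*(-7.86)^i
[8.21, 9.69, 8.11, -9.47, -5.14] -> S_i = Random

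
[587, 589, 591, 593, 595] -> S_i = 587 + 2*i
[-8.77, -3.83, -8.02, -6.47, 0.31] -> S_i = Random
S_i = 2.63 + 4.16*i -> [2.63, 6.79, 10.95, 15.11, 19.27]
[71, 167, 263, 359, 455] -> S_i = 71 + 96*i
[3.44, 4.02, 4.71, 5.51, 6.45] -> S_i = 3.44*1.17^i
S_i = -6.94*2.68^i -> [-6.94, -18.6, -49.85, -133.59, -358.01]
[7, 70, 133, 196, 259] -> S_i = 7 + 63*i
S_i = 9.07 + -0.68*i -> [9.07, 8.39, 7.71, 7.03, 6.35]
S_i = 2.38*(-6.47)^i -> [2.38, -15.4, 99.63, -644.6, 4170.56]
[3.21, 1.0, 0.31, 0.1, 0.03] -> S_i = 3.21*0.31^i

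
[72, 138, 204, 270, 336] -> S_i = 72 + 66*i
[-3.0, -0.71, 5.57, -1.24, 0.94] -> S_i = Random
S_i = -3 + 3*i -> [-3, 0, 3, 6, 9]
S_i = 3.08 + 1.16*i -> [3.08, 4.24, 5.4, 6.56, 7.72]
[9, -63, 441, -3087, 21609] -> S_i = 9*-7^i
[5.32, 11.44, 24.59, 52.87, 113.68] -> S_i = 5.32*2.15^i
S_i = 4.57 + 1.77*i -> [4.57, 6.34, 8.11, 9.88, 11.65]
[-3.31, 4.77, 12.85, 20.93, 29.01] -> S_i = -3.31 + 8.08*i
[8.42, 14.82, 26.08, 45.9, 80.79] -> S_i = 8.42*1.76^i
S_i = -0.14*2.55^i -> [-0.14, -0.36, -0.91, -2.32, -5.92]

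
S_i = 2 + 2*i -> [2, 4, 6, 8, 10]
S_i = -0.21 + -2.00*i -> [-0.21, -2.21, -4.21, -6.21, -8.21]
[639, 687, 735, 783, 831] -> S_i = 639 + 48*i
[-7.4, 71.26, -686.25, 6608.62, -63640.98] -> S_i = -7.40*(-9.63)^i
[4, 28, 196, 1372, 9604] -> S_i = 4*7^i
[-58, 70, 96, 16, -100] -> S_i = Random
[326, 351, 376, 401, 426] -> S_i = 326 + 25*i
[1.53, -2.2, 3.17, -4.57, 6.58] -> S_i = 1.53*(-1.44)^i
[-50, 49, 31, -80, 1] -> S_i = Random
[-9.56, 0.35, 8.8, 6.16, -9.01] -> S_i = Random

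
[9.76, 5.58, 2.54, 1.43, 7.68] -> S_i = Random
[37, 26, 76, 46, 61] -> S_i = Random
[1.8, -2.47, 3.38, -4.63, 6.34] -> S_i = 1.80*(-1.37)^i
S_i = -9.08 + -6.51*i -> [-9.08, -15.59, -22.1, -28.61, -35.12]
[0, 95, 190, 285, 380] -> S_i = 0 + 95*i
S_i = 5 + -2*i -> [5, 3, 1, -1, -3]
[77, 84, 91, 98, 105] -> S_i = 77 + 7*i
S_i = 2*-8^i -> [2, -16, 128, -1024, 8192]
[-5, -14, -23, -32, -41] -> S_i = -5 + -9*i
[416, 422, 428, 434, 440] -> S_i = 416 + 6*i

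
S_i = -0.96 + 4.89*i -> [-0.96, 3.93, 8.82, 13.71, 18.6]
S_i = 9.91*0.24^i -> [9.91, 2.38, 0.57, 0.14, 0.03]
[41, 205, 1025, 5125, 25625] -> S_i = 41*5^i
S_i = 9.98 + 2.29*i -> [9.98, 12.27, 14.56, 16.85, 19.14]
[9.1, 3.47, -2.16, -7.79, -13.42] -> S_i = 9.10 + -5.63*i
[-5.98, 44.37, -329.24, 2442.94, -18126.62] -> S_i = -5.98*(-7.42)^i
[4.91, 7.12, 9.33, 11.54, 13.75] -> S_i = 4.91 + 2.21*i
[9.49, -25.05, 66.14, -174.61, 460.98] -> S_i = 9.49*(-2.64)^i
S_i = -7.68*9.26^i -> [-7.68, -71.12, -658.54, -6098.09, -56468.36]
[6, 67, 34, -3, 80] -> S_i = Random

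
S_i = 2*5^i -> [2, 10, 50, 250, 1250]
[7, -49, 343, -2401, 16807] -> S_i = 7*-7^i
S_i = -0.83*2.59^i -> [-0.83, -2.15, -5.57, -14.42, -37.35]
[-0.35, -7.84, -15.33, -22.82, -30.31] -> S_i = -0.35 + -7.49*i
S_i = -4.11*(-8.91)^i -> [-4.11, 36.62, -326.29, 2907.2, -25903.15]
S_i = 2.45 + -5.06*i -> [2.45, -2.61, -7.67, -12.73, -17.79]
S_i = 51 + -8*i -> [51, 43, 35, 27, 19]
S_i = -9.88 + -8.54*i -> [-9.88, -18.42, -26.96, -35.5, -44.04]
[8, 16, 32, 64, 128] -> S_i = 8*2^i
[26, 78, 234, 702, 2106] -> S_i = 26*3^i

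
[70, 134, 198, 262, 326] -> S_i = 70 + 64*i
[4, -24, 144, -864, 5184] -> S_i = 4*-6^i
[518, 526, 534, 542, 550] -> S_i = 518 + 8*i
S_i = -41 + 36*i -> [-41, -5, 31, 67, 103]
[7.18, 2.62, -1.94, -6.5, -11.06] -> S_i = 7.18 + -4.56*i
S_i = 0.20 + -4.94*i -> [0.2, -4.74, -9.68, -14.62, -19.56]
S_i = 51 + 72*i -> [51, 123, 195, 267, 339]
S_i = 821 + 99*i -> [821, 920, 1019, 1118, 1217]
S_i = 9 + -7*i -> [9, 2, -5, -12, -19]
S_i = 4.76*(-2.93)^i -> [4.76, -13.95, 40.86, -119.73, 350.81]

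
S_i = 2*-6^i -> [2, -12, 72, -432, 2592]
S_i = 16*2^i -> [16, 32, 64, 128, 256]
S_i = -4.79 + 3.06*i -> [-4.79, -1.73, 1.33, 4.39, 7.45]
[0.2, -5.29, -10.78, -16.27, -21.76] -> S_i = 0.20 + -5.49*i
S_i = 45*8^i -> [45, 360, 2880, 23040, 184320]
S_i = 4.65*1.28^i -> [4.65, 5.95, 7.62, 9.75, 12.48]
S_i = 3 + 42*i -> [3, 45, 87, 129, 171]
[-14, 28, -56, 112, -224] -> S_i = -14*-2^i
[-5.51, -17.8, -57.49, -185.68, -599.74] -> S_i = -5.51*3.23^i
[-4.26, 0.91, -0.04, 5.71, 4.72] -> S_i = Random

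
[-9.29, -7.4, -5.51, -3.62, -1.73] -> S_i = -9.29 + 1.89*i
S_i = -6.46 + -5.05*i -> [-6.46, -11.51, -16.56, -21.61, -26.66]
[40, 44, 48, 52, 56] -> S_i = 40 + 4*i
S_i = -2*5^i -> [-2, -10, -50, -250, -1250]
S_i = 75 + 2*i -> [75, 77, 79, 81, 83]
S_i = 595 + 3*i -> [595, 598, 601, 604, 607]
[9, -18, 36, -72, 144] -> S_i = 9*-2^i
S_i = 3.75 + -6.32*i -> [3.75, -2.57, -8.89, -15.21, -21.53]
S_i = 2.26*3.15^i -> [2.26, 7.12, 22.42, 70.64, 222.51]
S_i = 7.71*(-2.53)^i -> [7.71, -19.51, 49.35, -124.86, 315.89]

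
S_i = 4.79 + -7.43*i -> [4.79, -2.64, -10.07, -17.5, -24.93]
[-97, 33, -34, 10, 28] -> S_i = Random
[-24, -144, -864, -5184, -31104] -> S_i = -24*6^i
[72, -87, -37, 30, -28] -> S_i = Random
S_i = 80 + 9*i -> [80, 89, 98, 107, 116]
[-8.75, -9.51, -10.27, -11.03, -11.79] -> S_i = -8.75 + -0.76*i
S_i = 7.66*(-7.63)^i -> [7.66, -58.45, 445.94, -3402.53, 25961.33]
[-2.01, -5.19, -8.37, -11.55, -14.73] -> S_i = -2.01 + -3.18*i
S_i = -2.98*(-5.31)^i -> [-2.98, 15.82, -84.02, 446.17, -2369.16]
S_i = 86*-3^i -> [86, -258, 774, -2322, 6966]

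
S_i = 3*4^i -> [3, 12, 48, 192, 768]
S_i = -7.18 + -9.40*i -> [-7.18, -16.58, -25.98, -35.38, -44.78]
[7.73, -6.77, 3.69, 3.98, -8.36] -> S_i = Random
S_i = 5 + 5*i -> [5, 10, 15, 20, 25]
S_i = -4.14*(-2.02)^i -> [-4.14, 8.36, -16.89, 34.12, -68.93]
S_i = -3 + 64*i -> [-3, 61, 125, 189, 253]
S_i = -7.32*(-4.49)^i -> [-7.32, 32.87, -147.57, 662.6, -2975.06]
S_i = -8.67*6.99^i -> [-8.67, -60.6, -423.62, -2961.08, -20697.97]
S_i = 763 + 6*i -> [763, 769, 775, 781, 787]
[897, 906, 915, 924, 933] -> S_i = 897 + 9*i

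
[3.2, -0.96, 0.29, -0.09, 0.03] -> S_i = 3.20*(-0.30)^i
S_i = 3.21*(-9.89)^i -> [3.21, -31.75, 313.98, -3105.23, 30710.73]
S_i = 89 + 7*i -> [89, 96, 103, 110, 117]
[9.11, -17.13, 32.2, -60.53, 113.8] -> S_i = 9.11*(-1.88)^i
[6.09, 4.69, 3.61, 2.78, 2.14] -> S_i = 6.09*0.77^i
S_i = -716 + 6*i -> [-716, -710, -704, -698, -692]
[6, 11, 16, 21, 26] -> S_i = 6 + 5*i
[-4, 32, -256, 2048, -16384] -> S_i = -4*-8^i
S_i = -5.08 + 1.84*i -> [-5.08, -3.24, -1.4, 0.44, 2.28]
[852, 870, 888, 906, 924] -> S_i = 852 + 18*i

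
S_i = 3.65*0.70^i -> [3.65, 2.55, 1.79, 1.25, 0.88]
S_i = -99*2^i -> [-99, -198, -396, -792, -1584]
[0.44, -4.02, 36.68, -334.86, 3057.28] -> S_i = 0.44*(-9.13)^i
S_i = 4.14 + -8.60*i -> [4.14, -4.46, -13.06, -21.66, -30.26]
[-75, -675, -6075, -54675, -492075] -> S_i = -75*9^i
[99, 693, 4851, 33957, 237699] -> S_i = 99*7^i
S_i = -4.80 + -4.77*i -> [-4.8, -9.57, -14.34, -19.11, -23.88]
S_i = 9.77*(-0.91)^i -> [9.77, -8.89, 8.09, -7.36, 6.7]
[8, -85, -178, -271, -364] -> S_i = 8 + -93*i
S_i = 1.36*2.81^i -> [1.36, 3.82, 10.74, 30.18, 84.79]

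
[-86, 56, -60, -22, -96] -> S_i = Random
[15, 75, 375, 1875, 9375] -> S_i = 15*5^i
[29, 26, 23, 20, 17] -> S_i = 29 + -3*i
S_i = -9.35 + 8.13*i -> [-9.35, -1.22, 6.91, 15.04, 23.17]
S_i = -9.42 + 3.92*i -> [-9.42, -5.5, -1.58, 2.34, 6.26]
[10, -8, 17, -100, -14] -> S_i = Random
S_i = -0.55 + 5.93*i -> [-0.55, 5.38, 11.31, 17.24, 23.17]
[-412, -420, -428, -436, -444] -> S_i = -412 + -8*i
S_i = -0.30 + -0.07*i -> [-0.3, -0.37, -0.44, -0.51, -0.58]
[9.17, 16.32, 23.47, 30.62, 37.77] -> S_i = 9.17 + 7.15*i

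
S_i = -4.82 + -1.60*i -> [-4.82, -6.42, -8.02, -9.62, -11.22]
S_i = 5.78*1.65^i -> [5.78, 9.54, 15.74, 25.96, 42.84]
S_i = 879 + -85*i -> [879, 794, 709, 624, 539]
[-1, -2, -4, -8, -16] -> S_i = -1*2^i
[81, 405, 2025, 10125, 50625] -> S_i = 81*5^i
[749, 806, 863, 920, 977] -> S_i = 749 + 57*i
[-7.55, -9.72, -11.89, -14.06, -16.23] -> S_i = -7.55 + -2.17*i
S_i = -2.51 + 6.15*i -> [-2.51, 3.64, 9.79, 15.94, 22.09]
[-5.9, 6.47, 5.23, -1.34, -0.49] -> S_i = Random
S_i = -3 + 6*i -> [-3, 3, 9, 15, 21]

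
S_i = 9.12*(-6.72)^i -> [9.12, -61.29, 411.84, -2767.6, 18598.24]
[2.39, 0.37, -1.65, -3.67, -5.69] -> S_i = 2.39 + -2.02*i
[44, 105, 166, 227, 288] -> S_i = 44 + 61*i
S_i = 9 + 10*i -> [9, 19, 29, 39, 49]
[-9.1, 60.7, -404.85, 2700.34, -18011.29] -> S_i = -9.10*(-6.67)^i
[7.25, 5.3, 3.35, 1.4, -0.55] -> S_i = 7.25 + -1.95*i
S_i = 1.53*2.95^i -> [1.53, 4.51, 13.31, 39.28, 115.87]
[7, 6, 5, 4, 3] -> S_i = 7 + -1*i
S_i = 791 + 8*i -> [791, 799, 807, 815, 823]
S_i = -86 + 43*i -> [-86, -43, 0, 43, 86]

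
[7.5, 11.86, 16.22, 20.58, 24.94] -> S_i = 7.50 + 4.36*i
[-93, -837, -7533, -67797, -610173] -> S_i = -93*9^i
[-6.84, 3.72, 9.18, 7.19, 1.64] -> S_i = Random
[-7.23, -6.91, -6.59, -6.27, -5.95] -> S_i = -7.23 + 0.32*i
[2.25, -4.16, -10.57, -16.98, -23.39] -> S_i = 2.25 + -6.41*i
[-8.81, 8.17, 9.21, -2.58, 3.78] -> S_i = Random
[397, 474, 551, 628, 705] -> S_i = 397 + 77*i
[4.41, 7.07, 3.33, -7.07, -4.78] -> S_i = Random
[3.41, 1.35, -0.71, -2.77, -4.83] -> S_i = 3.41 + -2.06*i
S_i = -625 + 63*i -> [-625, -562, -499, -436, -373]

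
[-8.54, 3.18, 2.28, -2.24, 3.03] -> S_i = Random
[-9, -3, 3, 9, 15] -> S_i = -9 + 6*i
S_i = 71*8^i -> [71, 568, 4544, 36352, 290816]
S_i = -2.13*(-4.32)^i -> [-2.13, 9.2, -39.75, 171.72, -741.85]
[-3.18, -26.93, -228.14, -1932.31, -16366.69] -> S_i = -3.18*8.47^i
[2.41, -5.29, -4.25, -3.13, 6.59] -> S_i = Random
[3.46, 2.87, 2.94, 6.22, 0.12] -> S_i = Random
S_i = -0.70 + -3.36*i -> [-0.7, -4.06, -7.42, -10.78, -14.14]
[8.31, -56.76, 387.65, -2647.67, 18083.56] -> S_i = 8.31*(-6.83)^i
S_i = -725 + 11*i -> [-725, -714, -703, -692, -681]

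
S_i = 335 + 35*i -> [335, 370, 405, 440, 475]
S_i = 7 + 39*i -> [7, 46, 85, 124, 163]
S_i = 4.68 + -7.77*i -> [4.68, -3.09, -10.86, -18.63, -26.4]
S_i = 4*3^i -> [4, 12, 36, 108, 324]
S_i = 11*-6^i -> [11, -66, 396, -2376, 14256]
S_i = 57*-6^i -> [57, -342, 2052, -12312, 73872]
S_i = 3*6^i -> [3, 18, 108, 648, 3888]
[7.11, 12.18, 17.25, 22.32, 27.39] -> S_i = 7.11 + 5.07*i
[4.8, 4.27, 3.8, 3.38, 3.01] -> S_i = 4.80*0.89^i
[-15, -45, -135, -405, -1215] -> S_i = -15*3^i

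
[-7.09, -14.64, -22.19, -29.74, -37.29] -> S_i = -7.09 + -7.55*i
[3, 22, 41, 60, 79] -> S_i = 3 + 19*i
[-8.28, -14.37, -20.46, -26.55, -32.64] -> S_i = -8.28 + -6.09*i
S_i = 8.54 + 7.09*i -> [8.54, 15.63, 22.72, 29.81, 36.9]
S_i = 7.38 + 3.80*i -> [7.38, 11.18, 14.98, 18.78, 22.58]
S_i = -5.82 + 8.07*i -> [-5.82, 2.25, 10.32, 18.39, 26.46]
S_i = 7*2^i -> [7, 14, 28, 56, 112]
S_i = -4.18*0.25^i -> [-4.18, -1.04, -0.26, -0.07, -0.02]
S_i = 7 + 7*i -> [7, 14, 21, 28, 35]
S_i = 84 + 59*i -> [84, 143, 202, 261, 320]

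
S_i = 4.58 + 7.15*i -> [4.58, 11.73, 18.88, 26.03, 33.18]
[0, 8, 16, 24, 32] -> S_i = 0 + 8*i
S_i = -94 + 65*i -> [-94, -29, 36, 101, 166]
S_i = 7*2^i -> [7, 14, 28, 56, 112]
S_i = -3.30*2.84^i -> [-3.3, -9.37, -26.62, -75.59, -214.68]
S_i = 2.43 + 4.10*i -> [2.43, 6.53, 10.63, 14.73, 18.83]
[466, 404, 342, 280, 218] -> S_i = 466 + -62*i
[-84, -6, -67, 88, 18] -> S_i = Random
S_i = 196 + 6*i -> [196, 202, 208, 214, 220]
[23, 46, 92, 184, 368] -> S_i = 23*2^i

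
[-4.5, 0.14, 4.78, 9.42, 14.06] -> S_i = -4.50 + 4.64*i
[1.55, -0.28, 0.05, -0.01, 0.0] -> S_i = 1.55*(-0.18)^i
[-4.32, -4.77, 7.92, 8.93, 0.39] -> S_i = Random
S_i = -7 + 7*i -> [-7, 0, 7, 14, 21]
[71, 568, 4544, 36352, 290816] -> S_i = 71*8^i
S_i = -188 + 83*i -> [-188, -105, -22, 61, 144]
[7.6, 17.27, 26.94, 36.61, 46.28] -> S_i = 7.60 + 9.67*i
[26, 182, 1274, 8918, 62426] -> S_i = 26*7^i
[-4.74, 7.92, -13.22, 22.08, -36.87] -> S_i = -4.74*(-1.67)^i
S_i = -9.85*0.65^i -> [-9.85, -6.4, -4.16, -2.71, -1.76]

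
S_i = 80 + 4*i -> [80, 84, 88, 92, 96]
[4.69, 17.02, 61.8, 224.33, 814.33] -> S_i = 4.69*3.63^i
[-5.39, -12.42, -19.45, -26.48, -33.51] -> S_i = -5.39 + -7.03*i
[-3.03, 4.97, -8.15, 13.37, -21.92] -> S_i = -3.03*(-1.64)^i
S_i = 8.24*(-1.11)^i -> [8.24, -9.15, 10.15, -11.27, 12.51]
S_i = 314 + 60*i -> [314, 374, 434, 494, 554]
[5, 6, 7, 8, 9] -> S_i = 5 + 1*i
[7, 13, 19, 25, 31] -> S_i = 7 + 6*i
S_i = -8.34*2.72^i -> [-8.34, -22.68, -61.7, -167.83, -456.5]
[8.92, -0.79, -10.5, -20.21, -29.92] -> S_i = 8.92 + -9.71*i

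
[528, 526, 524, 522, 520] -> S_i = 528 + -2*i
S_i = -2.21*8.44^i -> [-2.21, -18.65, -157.43, -1328.68, -11214.04]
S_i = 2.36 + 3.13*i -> [2.36, 5.49, 8.62, 11.75, 14.88]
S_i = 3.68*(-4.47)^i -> [3.68, -16.45, 73.53, -328.68, 1469.19]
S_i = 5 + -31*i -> [5, -26, -57, -88, -119]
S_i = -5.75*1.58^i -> [-5.75, -9.09, -14.35, -22.68, -35.83]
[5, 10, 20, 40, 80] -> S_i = 5*2^i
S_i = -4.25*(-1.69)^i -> [-4.25, 7.18, -12.14, 20.51, -34.67]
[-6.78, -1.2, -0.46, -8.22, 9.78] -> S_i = Random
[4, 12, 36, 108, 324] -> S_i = 4*3^i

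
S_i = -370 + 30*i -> [-370, -340, -310, -280, -250]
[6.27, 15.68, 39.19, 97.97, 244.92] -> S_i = 6.27*2.50^i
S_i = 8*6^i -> [8, 48, 288, 1728, 10368]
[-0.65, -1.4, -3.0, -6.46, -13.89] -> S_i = -0.65*2.15^i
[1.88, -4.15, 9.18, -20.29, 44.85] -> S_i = 1.88*(-2.21)^i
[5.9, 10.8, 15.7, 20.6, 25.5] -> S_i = 5.90 + 4.90*i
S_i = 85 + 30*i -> [85, 115, 145, 175, 205]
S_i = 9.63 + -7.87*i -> [9.63, 1.76, -6.11, -13.98, -21.85]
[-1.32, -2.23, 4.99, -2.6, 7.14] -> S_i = Random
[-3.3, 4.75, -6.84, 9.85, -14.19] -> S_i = -3.30*(-1.44)^i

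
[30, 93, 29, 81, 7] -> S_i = Random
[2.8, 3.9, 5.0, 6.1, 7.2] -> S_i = 2.80 + 1.10*i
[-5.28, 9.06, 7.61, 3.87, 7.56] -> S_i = Random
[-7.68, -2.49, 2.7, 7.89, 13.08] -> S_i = -7.68 + 5.19*i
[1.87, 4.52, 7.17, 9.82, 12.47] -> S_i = 1.87 + 2.65*i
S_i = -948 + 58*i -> [-948, -890, -832, -774, -716]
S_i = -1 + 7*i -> [-1, 6, 13, 20, 27]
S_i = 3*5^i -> [3, 15, 75, 375, 1875]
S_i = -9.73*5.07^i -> [-9.73, -49.33, -250.11, -1268.05, -6429.02]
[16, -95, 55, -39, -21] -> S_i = Random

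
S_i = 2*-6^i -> [2, -12, 72, -432, 2592]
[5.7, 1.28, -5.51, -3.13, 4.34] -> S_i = Random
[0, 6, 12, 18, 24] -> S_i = 0 + 6*i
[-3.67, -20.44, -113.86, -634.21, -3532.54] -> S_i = -3.67*5.57^i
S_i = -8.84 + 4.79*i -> [-8.84, -4.05, 0.74, 5.53, 10.32]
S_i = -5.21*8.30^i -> [-5.21, -43.24, -358.92, -2979.01, -24725.79]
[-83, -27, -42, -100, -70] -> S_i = Random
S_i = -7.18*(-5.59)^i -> [-7.18, 40.14, -224.36, 1254.18, -7010.87]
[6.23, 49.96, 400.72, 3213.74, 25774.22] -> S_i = 6.23*8.02^i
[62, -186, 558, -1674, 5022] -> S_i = 62*-3^i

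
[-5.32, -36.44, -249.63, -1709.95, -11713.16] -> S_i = -5.32*6.85^i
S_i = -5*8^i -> [-5, -40, -320, -2560, -20480]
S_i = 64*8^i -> [64, 512, 4096, 32768, 262144]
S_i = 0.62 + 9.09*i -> [0.62, 9.71, 18.8, 27.89, 36.98]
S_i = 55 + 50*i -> [55, 105, 155, 205, 255]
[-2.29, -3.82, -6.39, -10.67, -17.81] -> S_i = -2.29*1.67^i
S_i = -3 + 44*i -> [-3, 41, 85, 129, 173]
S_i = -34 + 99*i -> [-34, 65, 164, 263, 362]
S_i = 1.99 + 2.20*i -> [1.99, 4.19, 6.39, 8.59, 10.79]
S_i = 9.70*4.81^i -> [9.7, 46.66, 224.42, 1079.46, 5192.21]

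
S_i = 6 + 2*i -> [6, 8, 10, 12, 14]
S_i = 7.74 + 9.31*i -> [7.74, 17.05, 26.36, 35.67, 44.98]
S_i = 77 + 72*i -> [77, 149, 221, 293, 365]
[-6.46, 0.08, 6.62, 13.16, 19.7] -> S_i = -6.46 + 6.54*i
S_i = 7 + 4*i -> [7, 11, 15, 19, 23]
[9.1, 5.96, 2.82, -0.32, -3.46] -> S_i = 9.10 + -3.14*i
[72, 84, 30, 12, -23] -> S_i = Random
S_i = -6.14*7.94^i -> [-6.14, -48.75, -387.09, -3073.48, -24403.4]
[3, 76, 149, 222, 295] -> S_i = 3 + 73*i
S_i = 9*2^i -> [9, 18, 36, 72, 144]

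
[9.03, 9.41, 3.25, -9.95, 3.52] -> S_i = Random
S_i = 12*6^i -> [12, 72, 432, 2592, 15552]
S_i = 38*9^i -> [38, 342, 3078, 27702, 249318]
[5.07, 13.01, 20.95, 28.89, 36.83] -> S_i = 5.07 + 7.94*i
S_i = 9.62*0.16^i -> [9.62, 1.54, 0.25, 0.04, 0.01]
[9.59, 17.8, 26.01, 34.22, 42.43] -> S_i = 9.59 + 8.21*i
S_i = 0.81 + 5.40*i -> [0.81, 6.21, 11.61, 17.01, 22.41]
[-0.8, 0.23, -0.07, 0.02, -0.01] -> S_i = -0.80*(-0.29)^i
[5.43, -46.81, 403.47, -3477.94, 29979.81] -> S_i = 5.43*(-8.62)^i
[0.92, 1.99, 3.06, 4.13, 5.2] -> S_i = 0.92 + 1.07*i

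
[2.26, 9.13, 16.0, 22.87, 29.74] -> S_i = 2.26 + 6.87*i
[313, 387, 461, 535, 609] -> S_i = 313 + 74*i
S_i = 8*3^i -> [8, 24, 72, 216, 648]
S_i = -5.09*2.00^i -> [-5.09, -10.18, -20.36, -40.72, -81.44]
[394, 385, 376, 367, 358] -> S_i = 394 + -9*i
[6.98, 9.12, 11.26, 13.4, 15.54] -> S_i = 6.98 + 2.14*i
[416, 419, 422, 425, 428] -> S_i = 416 + 3*i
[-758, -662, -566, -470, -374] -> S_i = -758 + 96*i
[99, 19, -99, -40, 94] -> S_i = Random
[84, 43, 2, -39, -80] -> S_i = 84 + -41*i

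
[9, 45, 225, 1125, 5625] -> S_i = 9*5^i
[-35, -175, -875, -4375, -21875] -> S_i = -35*5^i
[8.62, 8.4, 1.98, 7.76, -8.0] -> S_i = Random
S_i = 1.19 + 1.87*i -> [1.19, 3.06, 4.93, 6.8, 8.67]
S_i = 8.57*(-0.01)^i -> [8.57, -0.09, 0.0, -0.0, 0.0]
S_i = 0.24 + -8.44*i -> [0.24, -8.2, -16.64, -25.08, -33.52]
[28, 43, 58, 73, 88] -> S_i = 28 + 15*i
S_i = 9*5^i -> [9, 45, 225, 1125, 5625]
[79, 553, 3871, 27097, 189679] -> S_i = 79*7^i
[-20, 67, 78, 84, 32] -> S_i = Random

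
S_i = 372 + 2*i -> [372, 374, 376, 378, 380]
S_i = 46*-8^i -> [46, -368, 2944, -23552, 188416]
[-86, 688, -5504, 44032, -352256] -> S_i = -86*-8^i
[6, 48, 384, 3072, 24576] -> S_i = 6*8^i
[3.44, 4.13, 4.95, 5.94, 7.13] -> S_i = 3.44*1.20^i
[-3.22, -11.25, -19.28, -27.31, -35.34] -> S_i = -3.22 + -8.03*i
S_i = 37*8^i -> [37, 296, 2368, 18944, 151552]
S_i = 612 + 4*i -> [612, 616, 620, 624, 628]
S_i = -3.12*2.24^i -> [-3.12, -6.99, -15.65, -35.07, -78.55]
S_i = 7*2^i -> [7, 14, 28, 56, 112]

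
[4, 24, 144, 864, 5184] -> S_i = 4*6^i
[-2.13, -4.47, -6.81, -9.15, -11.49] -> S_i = -2.13 + -2.34*i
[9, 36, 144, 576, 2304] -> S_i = 9*4^i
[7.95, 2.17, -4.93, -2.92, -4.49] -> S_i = Random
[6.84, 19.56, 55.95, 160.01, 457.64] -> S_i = 6.84*2.86^i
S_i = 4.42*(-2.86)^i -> [4.42, -12.64, 36.15, -103.4, 295.72]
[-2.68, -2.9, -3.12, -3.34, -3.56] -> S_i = -2.68 + -0.22*i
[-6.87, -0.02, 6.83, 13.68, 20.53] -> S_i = -6.87 + 6.85*i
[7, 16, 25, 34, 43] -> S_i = 7 + 9*i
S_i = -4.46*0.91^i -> [-4.46, -4.06, -3.69, -3.36, -3.06]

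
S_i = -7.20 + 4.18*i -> [-7.2, -3.02, 1.16, 5.34, 9.52]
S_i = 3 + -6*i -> [3, -3, -9, -15, -21]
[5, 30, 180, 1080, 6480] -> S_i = 5*6^i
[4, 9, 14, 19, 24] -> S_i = 4 + 5*i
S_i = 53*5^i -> [53, 265, 1325, 6625, 33125]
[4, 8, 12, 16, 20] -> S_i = 4 + 4*i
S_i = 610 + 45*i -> [610, 655, 700, 745, 790]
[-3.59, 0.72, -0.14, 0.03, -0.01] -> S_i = -3.59*(-0.20)^i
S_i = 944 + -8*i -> [944, 936, 928, 920, 912]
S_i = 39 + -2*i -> [39, 37, 35, 33, 31]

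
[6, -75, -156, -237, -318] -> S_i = 6 + -81*i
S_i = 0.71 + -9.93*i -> [0.71, -9.22, -19.15, -29.08, -39.01]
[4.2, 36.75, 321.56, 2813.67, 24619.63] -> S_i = 4.20*8.75^i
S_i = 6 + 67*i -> [6, 73, 140, 207, 274]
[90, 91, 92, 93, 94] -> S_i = 90 + 1*i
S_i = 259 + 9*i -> [259, 268, 277, 286, 295]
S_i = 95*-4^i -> [95, -380, 1520, -6080, 24320]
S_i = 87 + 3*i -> [87, 90, 93, 96, 99]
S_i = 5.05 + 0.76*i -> [5.05, 5.81, 6.57, 7.33, 8.09]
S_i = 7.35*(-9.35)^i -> [7.35, -68.72, 642.56, -6007.89, 56173.8]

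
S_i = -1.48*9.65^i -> [-1.48, -14.28, -137.82, -1329.98, -12834.26]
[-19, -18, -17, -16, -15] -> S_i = -19 + 1*i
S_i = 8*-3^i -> [8, -24, 72, -216, 648]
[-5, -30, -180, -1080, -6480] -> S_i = -5*6^i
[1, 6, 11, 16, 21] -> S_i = 1 + 5*i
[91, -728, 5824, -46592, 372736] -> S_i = 91*-8^i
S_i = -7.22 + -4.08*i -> [-7.22, -11.3, -15.38, -19.46, -23.54]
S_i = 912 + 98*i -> [912, 1010, 1108, 1206, 1304]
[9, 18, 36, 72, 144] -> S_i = 9*2^i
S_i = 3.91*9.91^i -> [3.91, 38.75, 383.99, 3805.38, 37711.29]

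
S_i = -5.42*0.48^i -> [-5.42, -2.6, -1.25, -0.6, -0.29]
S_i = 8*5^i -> [8, 40, 200, 1000, 5000]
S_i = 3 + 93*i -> [3, 96, 189, 282, 375]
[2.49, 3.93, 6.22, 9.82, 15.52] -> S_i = 2.49*1.58^i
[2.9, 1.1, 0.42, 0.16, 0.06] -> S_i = 2.90*0.38^i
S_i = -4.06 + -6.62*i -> [-4.06, -10.68, -17.3, -23.92, -30.54]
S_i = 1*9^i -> [1, 9, 81, 729, 6561]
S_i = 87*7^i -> [87, 609, 4263, 29841, 208887]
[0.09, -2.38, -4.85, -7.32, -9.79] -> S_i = 0.09 + -2.47*i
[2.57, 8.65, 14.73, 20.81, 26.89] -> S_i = 2.57 + 6.08*i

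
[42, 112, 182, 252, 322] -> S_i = 42 + 70*i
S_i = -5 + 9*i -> [-5, 4, 13, 22, 31]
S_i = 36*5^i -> [36, 180, 900, 4500, 22500]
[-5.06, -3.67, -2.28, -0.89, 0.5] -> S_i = -5.06 + 1.39*i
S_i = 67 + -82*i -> [67, -15, -97, -179, -261]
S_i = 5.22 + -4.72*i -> [5.22, 0.5, -4.22, -8.94, -13.66]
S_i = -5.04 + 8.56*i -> [-5.04, 3.52, 12.08, 20.64, 29.2]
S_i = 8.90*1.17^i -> [8.9, 10.41, 12.18, 14.25, 16.68]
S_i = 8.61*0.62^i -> [8.61, 5.34, 3.31, 2.05, 1.27]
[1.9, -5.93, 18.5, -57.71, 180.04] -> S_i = 1.90*(-3.12)^i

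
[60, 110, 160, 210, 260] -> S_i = 60 + 50*i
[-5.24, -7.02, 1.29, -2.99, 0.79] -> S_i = Random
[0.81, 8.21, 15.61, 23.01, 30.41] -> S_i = 0.81 + 7.40*i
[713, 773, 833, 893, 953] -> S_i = 713 + 60*i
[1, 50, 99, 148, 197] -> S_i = 1 + 49*i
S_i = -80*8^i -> [-80, -640, -5120, -40960, -327680]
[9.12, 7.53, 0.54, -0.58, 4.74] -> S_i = Random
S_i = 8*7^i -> [8, 56, 392, 2744, 19208]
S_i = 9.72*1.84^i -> [9.72, 17.88, 32.91, 60.55, 111.41]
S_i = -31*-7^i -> [-31, 217, -1519, 10633, -74431]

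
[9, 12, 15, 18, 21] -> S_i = 9 + 3*i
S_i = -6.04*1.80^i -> [-6.04, -10.87, -19.57, -35.23, -63.41]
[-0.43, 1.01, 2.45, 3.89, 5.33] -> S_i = -0.43 + 1.44*i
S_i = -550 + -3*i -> [-550, -553, -556, -559, -562]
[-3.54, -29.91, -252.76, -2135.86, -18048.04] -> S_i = -3.54*8.45^i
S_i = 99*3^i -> [99, 297, 891, 2673, 8019]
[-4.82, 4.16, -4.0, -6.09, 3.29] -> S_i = Random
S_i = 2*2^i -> [2, 4, 8, 16, 32]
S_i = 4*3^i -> [4, 12, 36, 108, 324]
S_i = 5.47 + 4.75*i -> [5.47, 10.22, 14.97, 19.72, 24.47]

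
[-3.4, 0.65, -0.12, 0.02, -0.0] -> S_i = -3.40*(-0.19)^i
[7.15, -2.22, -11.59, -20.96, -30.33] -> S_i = 7.15 + -9.37*i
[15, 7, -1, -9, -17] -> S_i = 15 + -8*i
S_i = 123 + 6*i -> [123, 129, 135, 141, 147]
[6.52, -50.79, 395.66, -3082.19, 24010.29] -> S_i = 6.52*(-7.79)^i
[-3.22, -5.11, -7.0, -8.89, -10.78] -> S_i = -3.22 + -1.89*i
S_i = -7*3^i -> [-7, -21, -63, -189, -567]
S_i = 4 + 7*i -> [4, 11, 18, 25, 32]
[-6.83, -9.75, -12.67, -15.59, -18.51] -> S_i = -6.83 + -2.92*i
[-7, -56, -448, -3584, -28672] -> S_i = -7*8^i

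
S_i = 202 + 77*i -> [202, 279, 356, 433, 510]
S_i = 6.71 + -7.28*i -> [6.71, -0.57, -7.85, -15.13, -22.41]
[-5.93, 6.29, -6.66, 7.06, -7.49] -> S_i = -5.93*(-1.06)^i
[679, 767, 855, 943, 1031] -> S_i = 679 + 88*i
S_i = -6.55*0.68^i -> [-6.55, -4.45, -3.03, -2.06, -1.4]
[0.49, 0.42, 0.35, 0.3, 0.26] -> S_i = 0.49*0.85^i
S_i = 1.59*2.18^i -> [1.59, 3.47, 7.56, 16.47, 35.91]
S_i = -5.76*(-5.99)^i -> [-5.76, 34.5, -206.67, 1237.95, -7415.32]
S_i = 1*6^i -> [1, 6, 36, 216, 1296]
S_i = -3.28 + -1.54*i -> [-3.28, -4.82, -6.36, -7.9, -9.44]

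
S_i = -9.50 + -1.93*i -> [-9.5, -11.43, -13.36, -15.29, -17.22]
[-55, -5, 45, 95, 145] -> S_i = -55 + 50*i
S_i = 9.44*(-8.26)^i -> [9.44, -77.97, 644.07, -5320.01, 43943.25]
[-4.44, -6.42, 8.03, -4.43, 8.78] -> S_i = Random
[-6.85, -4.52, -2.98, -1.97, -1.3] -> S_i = -6.85*0.66^i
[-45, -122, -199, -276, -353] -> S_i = -45 + -77*i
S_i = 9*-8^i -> [9, -72, 576, -4608, 36864]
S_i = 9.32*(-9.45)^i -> [9.32, -88.07, 832.3, -7865.23, 74326.41]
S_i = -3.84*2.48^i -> [-3.84, -9.52, -23.62, -58.57, -145.26]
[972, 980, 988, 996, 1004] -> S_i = 972 + 8*i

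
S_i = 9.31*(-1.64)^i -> [9.31, -15.27, 25.04, -41.07, 67.35]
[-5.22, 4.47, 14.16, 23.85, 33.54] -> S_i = -5.22 + 9.69*i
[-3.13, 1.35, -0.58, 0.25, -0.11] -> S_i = -3.13*(-0.43)^i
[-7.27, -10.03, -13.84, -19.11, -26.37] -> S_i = -7.27*1.38^i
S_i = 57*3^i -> [57, 171, 513, 1539, 4617]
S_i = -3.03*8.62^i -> [-3.03, -26.12, -225.14, -1940.73, -16729.07]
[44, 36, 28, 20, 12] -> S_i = 44 + -8*i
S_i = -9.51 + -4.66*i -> [-9.51, -14.17, -18.83, -23.49, -28.15]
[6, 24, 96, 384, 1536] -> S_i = 6*4^i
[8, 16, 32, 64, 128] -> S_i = 8*2^i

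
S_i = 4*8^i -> [4, 32, 256, 2048, 16384]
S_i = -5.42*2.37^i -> [-5.42, -12.85, -30.44, -72.15, -171.0]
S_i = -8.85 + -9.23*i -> [-8.85, -18.08, -27.31, -36.54, -45.77]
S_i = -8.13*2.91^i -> [-8.13, -23.66, -68.85, -200.34, -582.99]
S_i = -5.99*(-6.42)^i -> [-5.99, 38.46, -246.89, 1585.01, -10175.76]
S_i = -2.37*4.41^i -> [-2.37, -10.45, -46.09, -203.27, -896.4]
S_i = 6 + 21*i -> [6, 27, 48, 69, 90]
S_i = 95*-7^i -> [95, -665, 4655, -32585, 228095]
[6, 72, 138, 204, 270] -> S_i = 6 + 66*i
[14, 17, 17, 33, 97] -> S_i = Random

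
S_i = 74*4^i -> [74, 296, 1184, 4736, 18944]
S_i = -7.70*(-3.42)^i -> [-7.7, 26.33, -90.06, 308.01, -1053.4]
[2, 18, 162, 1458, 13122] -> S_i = 2*9^i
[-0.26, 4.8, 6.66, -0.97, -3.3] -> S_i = Random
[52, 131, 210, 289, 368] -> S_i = 52 + 79*i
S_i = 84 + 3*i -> [84, 87, 90, 93, 96]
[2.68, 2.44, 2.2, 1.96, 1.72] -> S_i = 2.68 + -0.24*i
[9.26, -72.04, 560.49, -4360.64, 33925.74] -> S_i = 9.26*(-7.78)^i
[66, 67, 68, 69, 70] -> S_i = 66 + 1*i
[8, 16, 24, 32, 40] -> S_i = 8 + 8*i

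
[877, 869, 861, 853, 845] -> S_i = 877 + -8*i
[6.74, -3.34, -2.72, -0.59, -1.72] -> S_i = Random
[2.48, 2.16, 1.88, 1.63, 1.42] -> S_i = 2.48*0.87^i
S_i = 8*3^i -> [8, 24, 72, 216, 648]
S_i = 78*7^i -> [78, 546, 3822, 26754, 187278]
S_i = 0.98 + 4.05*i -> [0.98, 5.03, 9.08, 13.13, 17.18]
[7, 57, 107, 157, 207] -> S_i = 7 + 50*i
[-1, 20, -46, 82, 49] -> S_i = Random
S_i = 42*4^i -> [42, 168, 672, 2688, 10752]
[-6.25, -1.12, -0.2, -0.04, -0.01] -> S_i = -6.25*0.18^i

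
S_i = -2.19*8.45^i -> [-2.19, -18.51, -156.37, -1321.34, -11165.31]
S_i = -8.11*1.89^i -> [-8.11, -15.33, -28.97, -54.75, -103.48]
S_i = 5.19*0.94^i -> [5.19, 4.88, 4.59, 4.31, 4.05]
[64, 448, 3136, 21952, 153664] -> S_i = 64*7^i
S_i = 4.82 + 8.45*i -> [4.82, 13.27, 21.72, 30.17, 38.62]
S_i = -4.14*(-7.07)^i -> [-4.14, 29.27, -206.94, 1463.05, -10343.75]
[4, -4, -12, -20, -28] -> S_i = 4 + -8*i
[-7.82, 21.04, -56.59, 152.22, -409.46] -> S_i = -7.82*(-2.69)^i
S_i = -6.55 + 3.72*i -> [-6.55, -2.83, 0.89, 4.61, 8.33]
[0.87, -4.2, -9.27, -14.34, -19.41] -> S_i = 0.87 + -5.07*i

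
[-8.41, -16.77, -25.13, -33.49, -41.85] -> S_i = -8.41 + -8.36*i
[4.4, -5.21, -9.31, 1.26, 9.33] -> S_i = Random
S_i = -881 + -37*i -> [-881, -918, -955, -992, -1029]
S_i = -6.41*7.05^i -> [-6.41, -45.19, -318.59, -2246.08, -15834.87]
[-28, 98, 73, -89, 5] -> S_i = Random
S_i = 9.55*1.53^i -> [9.55, 14.61, 22.36, 34.2, 52.33]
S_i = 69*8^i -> [69, 552, 4416, 35328, 282624]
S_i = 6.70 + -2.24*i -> [6.7, 4.46, 2.22, -0.02, -2.26]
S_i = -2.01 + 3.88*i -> [-2.01, 1.87, 5.75, 9.63, 13.51]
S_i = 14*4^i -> [14, 56, 224, 896, 3584]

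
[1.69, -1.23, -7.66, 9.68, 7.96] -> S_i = Random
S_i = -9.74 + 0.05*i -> [-9.74, -9.69, -9.64, -9.59, -9.54]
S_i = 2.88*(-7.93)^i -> [2.88, -22.84, 181.11, -1436.19, 11388.99]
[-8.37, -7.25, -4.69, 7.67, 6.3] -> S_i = Random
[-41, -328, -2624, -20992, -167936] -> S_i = -41*8^i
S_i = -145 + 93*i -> [-145, -52, 41, 134, 227]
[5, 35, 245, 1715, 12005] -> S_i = 5*7^i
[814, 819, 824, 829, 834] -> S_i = 814 + 5*i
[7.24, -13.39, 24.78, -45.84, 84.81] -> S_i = 7.24*(-1.85)^i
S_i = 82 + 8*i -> [82, 90, 98, 106, 114]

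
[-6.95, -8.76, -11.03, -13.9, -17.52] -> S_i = -6.95*1.26^i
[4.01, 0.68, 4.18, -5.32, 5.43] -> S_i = Random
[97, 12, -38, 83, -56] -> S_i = Random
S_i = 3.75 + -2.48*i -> [3.75, 1.27, -1.21, -3.69, -6.17]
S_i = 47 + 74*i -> [47, 121, 195, 269, 343]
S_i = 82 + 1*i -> [82, 83, 84, 85, 86]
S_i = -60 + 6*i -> [-60, -54, -48, -42, -36]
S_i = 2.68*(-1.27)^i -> [2.68, -3.4, 4.32, -5.49, 6.97]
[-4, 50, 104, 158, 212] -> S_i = -4 + 54*i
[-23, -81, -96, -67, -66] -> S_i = Random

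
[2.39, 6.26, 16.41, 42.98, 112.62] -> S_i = 2.39*2.62^i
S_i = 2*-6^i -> [2, -12, 72, -432, 2592]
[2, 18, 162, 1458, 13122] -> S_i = 2*9^i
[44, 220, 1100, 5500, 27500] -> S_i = 44*5^i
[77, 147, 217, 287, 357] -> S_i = 77 + 70*i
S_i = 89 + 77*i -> [89, 166, 243, 320, 397]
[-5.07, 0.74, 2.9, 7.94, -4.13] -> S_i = Random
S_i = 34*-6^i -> [34, -204, 1224, -7344, 44064]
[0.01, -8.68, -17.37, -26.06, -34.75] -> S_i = 0.01 + -8.69*i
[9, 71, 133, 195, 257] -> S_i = 9 + 62*i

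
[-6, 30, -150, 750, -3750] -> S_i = -6*-5^i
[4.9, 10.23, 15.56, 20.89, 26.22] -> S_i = 4.90 + 5.33*i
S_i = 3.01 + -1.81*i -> [3.01, 1.2, -0.61, -2.42, -4.23]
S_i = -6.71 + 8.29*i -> [-6.71, 1.58, 9.87, 18.16, 26.45]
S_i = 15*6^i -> [15, 90, 540, 3240, 19440]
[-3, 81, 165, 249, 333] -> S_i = -3 + 84*i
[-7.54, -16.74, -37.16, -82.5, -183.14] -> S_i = -7.54*2.22^i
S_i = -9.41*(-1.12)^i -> [-9.41, 10.54, -11.8, 13.22, -14.81]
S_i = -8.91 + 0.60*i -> [-8.91, -8.31, -7.71, -7.11, -6.51]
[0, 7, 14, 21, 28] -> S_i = 0 + 7*i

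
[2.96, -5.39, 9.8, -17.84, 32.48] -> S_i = 2.96*(-1.82)^i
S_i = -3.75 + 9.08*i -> [-3.75, 5.33, 14.41, 23.49, 32.57]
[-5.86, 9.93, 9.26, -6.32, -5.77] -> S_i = Random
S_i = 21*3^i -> [21, 63, 189, 567, 1701]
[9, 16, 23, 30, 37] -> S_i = 9 + 7*i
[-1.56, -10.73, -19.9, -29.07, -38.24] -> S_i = -1.56 + -9.17*i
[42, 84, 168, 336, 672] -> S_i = 42*2^i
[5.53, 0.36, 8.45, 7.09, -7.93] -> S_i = Random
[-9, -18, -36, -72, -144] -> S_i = -9*2^i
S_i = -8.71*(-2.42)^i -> [-8.71, 21.08, -51.01, 123.44, -298.73]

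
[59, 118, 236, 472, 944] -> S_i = 59*2^i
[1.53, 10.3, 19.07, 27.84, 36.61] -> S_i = 1.53 + 8.77*i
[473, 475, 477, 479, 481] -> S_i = 473 + 2*i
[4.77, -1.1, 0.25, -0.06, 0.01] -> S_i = 4.77*(-0.23)^i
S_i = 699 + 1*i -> [699, 700, 701, 702, 703]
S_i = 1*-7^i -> [1, -7, 49, -343, 2401]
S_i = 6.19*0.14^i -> [6.19, 0.87, 0.12, 0.02, 0.0]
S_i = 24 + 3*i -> [24, 27, 30, 33, 36]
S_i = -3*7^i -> [-3, -21, -147, -1029, -7203]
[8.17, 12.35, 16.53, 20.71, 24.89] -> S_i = 8.17 + 4.18*i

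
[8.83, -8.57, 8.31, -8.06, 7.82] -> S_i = 8.83*(-0.97)^i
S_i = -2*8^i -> [-2, -16, -128, -1024, -8192]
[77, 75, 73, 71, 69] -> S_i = 77 + -2*i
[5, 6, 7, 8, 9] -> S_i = 5 + 1*i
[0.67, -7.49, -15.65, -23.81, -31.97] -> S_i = 0.67 + -8.16*i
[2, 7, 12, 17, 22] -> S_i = 2 + 5*i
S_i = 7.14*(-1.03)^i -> [7.14, -7.35, 7.57, -7.8, 8.04]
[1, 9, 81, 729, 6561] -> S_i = 1*9^i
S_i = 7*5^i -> [7, 35, 175, 875, 4375]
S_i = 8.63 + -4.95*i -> [8.63, 3.68, -1.27, -6.22, -11.17]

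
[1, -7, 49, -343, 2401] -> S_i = 1*-7^i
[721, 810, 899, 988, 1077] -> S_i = 721 + 89*i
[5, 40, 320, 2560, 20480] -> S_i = 5*8^i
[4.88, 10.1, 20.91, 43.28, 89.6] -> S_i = 4.88*2.07^i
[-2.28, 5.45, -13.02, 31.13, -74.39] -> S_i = -2.28*(-2.39)^i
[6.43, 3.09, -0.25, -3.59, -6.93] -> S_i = 6.43 + -3.34*i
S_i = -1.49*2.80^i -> [-1.49, -4.17, -11.68, -32.71, -91.58]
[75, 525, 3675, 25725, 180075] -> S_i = 75*7^i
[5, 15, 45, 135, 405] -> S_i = 5*3^i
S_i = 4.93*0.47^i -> [4.93, 2.32, 1.09, 0.51, 0.24]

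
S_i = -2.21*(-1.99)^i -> [-2.21, 4.4, -8.75, 17.42, -34.66]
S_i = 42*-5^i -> [42, -210, 1050, -5250, 26250]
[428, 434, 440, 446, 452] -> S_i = 428 + 6*i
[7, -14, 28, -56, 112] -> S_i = 7*-2^i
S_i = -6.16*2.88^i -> [-6.16, -17.74, -51.09, -147.15, -423.79]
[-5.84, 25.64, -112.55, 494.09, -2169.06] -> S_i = -5.84*(-4.39)^i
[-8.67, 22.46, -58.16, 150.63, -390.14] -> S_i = -8.67*(-2.59)^i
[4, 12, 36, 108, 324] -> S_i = 4*3^i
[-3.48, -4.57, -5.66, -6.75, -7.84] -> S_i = -3.48 + -1.09*i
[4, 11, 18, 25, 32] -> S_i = 4 + 7*i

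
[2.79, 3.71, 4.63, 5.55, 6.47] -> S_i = 2.79 + 0.92*i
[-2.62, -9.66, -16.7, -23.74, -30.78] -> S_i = -2.62 + -7.04*i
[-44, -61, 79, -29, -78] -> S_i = Random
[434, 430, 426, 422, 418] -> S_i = 434 + -4*i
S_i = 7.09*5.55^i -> [7.09, 39.35, 218.39, 1212.06, 6726.95]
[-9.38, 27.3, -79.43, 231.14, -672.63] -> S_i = -9.38*(-2.91)^i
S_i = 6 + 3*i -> [6, 9, 12, 15, 18]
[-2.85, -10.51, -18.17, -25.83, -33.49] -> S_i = -2.85 + -7.66*i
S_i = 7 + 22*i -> [7, 29, 51, 73, 95]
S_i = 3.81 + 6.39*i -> [3.81, 10.2, 16.59, 22.98, 29.37]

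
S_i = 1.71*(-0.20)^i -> [1.71, -0.34, 0.07, -0.01, 0.0]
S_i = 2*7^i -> [2, 14, 98, 686, 4802]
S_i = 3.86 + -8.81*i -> [3.86, -4.95, -13.76, -22.57, -31.38]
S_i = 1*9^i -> [1, 9, 81, 729, 6561]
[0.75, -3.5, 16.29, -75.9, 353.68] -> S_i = 0.75*(-4.66)^i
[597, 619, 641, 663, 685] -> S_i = 597 + 22*i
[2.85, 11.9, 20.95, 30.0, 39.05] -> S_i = 2.85 + 9.05*i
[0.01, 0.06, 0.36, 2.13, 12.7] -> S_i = 0.01*5.97^i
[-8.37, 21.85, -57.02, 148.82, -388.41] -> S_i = -8.37*(-2.61)^i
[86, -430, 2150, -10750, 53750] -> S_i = 86*-5^i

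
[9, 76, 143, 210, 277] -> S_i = 9 + 67*i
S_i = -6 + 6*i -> [-6, 0, 6, 12, 18]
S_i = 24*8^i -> [24, 192, 1536, 12288, 98304]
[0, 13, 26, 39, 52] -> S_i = 0 + 13*i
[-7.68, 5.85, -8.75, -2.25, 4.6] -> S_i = Random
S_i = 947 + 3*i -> [947, 950, 953, 956, 959]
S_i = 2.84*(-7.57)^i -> [2.84, -21.5, 162.75, -1231.99, 9326.14]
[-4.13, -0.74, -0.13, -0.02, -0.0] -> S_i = -4.13*0.18^i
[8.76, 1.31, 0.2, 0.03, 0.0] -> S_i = 8.76*0.15^i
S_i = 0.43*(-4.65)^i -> [0.43, -2.0, 9.3, -43.23, 201.04]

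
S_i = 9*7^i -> [9, 63, 441, 3087, 21609]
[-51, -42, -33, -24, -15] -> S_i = -51 + 9*i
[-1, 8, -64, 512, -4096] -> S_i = -1*-8^i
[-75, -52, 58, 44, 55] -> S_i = Random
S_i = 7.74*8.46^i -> [7.74, 65.48, 553.96, 4686.54, 39648.1]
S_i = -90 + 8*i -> [-90, -82, -74, -66, -58]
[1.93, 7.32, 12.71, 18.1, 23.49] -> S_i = 1.93 + 5.39*i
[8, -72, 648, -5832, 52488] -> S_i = 8*-9^i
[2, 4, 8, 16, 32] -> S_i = 2*2^i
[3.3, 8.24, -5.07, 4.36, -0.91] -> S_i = Random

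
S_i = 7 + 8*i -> [7, 15, 23, 31, 39]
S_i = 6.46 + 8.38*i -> [6.46, 14.84, 23.22, 31.6, 39.98]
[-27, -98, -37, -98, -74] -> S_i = Random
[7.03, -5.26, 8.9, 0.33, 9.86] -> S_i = Random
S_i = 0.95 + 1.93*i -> [0.95, 2.88, 4.81, 6.74, 8.67]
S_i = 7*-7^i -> [7, -49, 343, -2401, 16807]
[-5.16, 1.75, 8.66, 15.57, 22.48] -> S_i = -5.16 + 6.91*i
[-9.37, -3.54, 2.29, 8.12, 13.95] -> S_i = -9.37 + 5.83*i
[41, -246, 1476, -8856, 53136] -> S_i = 41*-6^i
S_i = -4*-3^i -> [-4, 12, -36, 108, -324]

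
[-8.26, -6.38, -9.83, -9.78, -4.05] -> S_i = Random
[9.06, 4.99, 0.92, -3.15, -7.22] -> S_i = 9.06 + -4.07*i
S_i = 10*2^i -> [10, 20, 40, 80, 160]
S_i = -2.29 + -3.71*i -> [-2.29, -6.0, -9.71, -13.42, -17.13]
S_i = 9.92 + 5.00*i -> [9.92, 14.92, 19.92, 24.92, 29.92]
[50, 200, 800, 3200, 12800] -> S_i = 50*4^i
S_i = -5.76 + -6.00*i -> [-5.76, -11.76, -17.76, -23.76, -29.76]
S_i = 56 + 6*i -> [56, 62, 68, 74, 80]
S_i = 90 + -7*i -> [90, 83, 76, 69, 62]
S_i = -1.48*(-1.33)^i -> [-1.48, 1.97, -2.62, 3.48, -4.63]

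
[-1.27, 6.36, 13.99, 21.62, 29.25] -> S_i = -1.27 + 7.63*i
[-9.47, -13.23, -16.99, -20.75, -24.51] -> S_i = -9.47 + -3.76*i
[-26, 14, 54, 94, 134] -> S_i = -26 + 40*i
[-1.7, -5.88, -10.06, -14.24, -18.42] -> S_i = -1.70 + -4.18*i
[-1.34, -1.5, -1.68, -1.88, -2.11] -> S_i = -1.34*1.12^i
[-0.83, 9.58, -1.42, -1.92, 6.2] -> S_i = Random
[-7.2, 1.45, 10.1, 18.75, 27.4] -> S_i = -7.20 + 8.65*i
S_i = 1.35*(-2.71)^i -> [1.35, -3.66, 9.91, -26.87, 72.81]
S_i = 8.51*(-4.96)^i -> [8.51, -42.21, 209.36, -1038.42, 5150.58]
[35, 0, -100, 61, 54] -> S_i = Random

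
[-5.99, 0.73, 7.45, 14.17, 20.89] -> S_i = -5.99 + 6.72*i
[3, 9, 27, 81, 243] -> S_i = 3*3^i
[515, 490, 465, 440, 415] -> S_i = 515 + -25*i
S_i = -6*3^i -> [-6, -18, -54, -162, -486]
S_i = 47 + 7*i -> [47, 54, 61, 68, 75]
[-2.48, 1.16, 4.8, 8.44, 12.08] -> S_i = -2.48 + 3.64*i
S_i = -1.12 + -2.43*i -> [-1.12, -3.55, -5.98, -8.41, -10.84]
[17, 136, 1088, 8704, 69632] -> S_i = 17*8^i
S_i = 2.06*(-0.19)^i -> [2.06, -0.39, 0.07, -0.01, 0.0]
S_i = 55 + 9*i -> [55, 64, 73, 82, 91]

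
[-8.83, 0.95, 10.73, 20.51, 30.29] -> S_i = -8.83 + 9.78*i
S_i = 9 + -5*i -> [9, 4, -1, -6, -11]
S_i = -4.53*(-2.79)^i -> [-4.53, 12.64, -35.26, 98.38, -274.48]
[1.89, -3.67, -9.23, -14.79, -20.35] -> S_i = 1.89 + -5.56*i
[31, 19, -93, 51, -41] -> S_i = Random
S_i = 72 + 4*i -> [72, 76, 80, 84, 88]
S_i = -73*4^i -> [-73, -292, -1168, -4672, -18688]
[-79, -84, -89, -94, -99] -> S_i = -79 + -5*i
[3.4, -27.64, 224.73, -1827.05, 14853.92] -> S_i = 3.40*(-8.13)^i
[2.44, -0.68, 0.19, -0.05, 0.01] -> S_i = 2.44*(-0.28)^i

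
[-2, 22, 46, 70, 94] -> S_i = -2 + 24*i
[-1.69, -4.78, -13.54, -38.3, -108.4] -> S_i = -1.69*2.83^i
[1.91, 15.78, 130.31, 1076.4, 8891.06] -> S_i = 1.91*8.26^i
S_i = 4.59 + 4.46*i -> [4.59, 9.05, 13.51, 17.97, 22.43]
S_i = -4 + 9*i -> [-4, 5, 14, 23, 32]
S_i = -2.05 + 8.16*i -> [-2.05, 6.11, 14.27, 22.43, 30.59]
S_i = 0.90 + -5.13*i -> [0.9, -4.23, -9.36, -14.49, -19.62]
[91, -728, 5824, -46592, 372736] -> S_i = 91*-8^i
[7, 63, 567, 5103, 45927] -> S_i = 7*9^i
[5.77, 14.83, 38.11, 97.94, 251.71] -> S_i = 5.77*2.57^i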